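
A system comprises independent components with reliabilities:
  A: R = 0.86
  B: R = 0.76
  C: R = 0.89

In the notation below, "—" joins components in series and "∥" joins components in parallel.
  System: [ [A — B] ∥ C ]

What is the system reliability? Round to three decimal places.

Series (A and B): 0.86000 × 0.76000 = 0.65360
Parallel ([0.65360] and C): 1 − (1 − 0.65360)(1 − 0.89000) = 0.962

0.962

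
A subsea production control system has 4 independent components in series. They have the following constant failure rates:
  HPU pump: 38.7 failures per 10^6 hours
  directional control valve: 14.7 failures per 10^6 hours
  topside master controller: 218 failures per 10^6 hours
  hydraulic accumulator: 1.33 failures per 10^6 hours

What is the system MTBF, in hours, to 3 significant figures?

3670

Series of exponential components: λ_sys = Σ λ_i
λ_sys = 0.0000387 + 0.0000147 + 0.000218 + 0.00000133 = 2.7273e-04 /h
MTBF = 1 / λ_sys = 3670 h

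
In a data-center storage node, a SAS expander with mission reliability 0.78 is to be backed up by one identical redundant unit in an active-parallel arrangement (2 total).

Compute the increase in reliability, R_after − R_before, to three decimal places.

0.172

R_before = 0.78
R_after = 1 − (1 − 0.78)^2 = 0.952
ΔR = 0.952 − 0.78 = 0.172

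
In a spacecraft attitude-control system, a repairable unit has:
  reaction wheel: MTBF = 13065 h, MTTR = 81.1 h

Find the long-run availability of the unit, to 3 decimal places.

0.994

A(reaction wheel) = MTBF/(MTBF+MTTR) = 13065/(13065+81.1) = 0.994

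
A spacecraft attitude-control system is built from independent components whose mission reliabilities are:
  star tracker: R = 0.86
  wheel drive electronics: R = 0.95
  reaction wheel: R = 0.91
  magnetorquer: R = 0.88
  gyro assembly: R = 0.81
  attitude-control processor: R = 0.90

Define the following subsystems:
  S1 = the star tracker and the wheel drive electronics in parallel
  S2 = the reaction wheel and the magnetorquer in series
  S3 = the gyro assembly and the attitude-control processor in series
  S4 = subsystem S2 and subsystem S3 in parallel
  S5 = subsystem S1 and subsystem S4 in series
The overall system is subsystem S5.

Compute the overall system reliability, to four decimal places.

0.9394

Parallel (star tracker and wheel drive electronics): 1 − (1 − 0.860000)(1 − 0.950000) = 0.993000
Series (reaction wheel and magnetorquer): 0.910000 × 0.880000 = 0.800800
Series (gyro assembly and attitude-control processor): 0.810000 × 0.900000 = 0.729000
Parallel ([0.800800] and [0.729000]): 1 − (1 − 0.800800)(1 − 0.729000) = 0.946017
Series ([0.993000] and [0.946017]): 0.993000 × 0.946017 = 0.9394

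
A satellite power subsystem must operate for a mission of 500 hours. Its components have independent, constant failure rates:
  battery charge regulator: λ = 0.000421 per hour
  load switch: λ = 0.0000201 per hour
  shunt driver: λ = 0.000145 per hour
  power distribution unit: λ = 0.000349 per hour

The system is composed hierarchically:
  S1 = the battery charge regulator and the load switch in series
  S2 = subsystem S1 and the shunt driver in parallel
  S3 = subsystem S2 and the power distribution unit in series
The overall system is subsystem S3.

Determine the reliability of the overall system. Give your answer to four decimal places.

R(battery charge regulator) = exp(−0.000421 × 500) = 0.810179
R(load switch) = exp(−0.0000201 × 500) = 0.990000
R(shunt driver) = exp(−0.000145 × 500) = 0.930066
R(power distribution unit) = exp(−0.000349 × 500) = 0.839877
Series (battery charge regulator and load switch): 0.810179 × 0.990000 = 0.802077
Parallel ([0.802077] and shunt driver): 1 − (1 − 0.802077)(1 − 0.930066) = 0.986158
Series ([0.986158] and power distribution unit): 0.986158 × 0.839877 = 0.8283

0.8283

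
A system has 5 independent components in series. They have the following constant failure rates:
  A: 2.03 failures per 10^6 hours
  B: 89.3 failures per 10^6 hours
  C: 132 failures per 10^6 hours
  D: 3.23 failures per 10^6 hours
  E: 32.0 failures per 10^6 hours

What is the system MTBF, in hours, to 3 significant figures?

3870

Series of exponential components: λ_sys = Σ λ_i
λ_sys = 0.00000203 + 0.0000893 + 0.000132 + 0.00000323 + 0.0000320 = 2.5856e-04 /h
MTBF = 1 / λ_sys = 3870 h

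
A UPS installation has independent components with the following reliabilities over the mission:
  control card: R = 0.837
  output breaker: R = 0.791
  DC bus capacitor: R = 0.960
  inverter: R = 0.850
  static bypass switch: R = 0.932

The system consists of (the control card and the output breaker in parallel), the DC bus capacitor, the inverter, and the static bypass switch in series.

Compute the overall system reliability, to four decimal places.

0.7346

Parallel (control card and output breaker): 1 − (1 − 0.837000)(1 − 0.791000) = 0.965933
Series ([0.965933], DC bus capacitor, inverter, and static bypass switch): 0.965933 × 0.960000 × 0.850000 × 0.932000 = 0.7346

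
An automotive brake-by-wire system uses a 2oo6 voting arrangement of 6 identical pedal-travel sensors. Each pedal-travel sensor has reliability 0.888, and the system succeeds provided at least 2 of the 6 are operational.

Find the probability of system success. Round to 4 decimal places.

0.9999

R = Σ_{i=2}^{6} C(6,i) p^i (1−p)^{6−i} with p = 0.888
C(6,2)·0.888^2·0.112^4 = 0.001861
C(6,3)·0.888^3·0.112^3 = 0.019675
C(6,4)·0.888^4·0.112^2 = 0.116998
C(6,5)·0.888^5·0.112^1 = 0.371051
C(6,6)·0.888^6·0.112^0 = 0.490318
Sum = 0.9999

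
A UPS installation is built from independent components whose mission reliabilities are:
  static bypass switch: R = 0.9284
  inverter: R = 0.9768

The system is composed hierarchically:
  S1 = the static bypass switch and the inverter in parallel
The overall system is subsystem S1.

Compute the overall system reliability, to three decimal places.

Parallel (static bypass switch and inverter): 1 − (1 − 0.92840)(1 − 0.97680) = 0.998

0.998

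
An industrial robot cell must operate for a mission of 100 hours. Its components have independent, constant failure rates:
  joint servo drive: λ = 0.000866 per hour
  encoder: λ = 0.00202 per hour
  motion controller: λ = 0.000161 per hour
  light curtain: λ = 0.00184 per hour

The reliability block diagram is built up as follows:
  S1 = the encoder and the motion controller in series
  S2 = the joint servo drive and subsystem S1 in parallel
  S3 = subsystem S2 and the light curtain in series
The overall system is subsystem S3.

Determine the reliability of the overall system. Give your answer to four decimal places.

0.8184

R(joint servo drive) = exp(−0.000866 × 100) = 0.917044
R(encoder) = exp(−0.00202 × 100) = 0.817095
R(motion controller) = exp(−0.000161 × 100) = 0.984029
R(light curtain) = exp(−0.00184 × 100) = 0.831936
Series (encoder and motion controller): 0.817095 × 0.984029 = 0.804045
Parallel (joint servo drive and [0.804045]): 1 − (1 − 0.917044)(1 − 0.804045) = 0.983744
Series ([0.983744] and light curtain): 0.983744 × 0.831936 = 0.8184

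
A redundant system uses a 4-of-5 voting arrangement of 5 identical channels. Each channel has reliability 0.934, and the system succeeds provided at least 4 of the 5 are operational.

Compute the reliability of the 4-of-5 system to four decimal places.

0.9619

R = Σ_{i=4}^{5} C(5,i) p^i (1−p)^{5−i} with p = 0.934
C(5,4)·0.934^4·0.066^1 = 0.251132
C(5,5)·0.934^5·0.066^0 = 0.710779
Sum = 0.9619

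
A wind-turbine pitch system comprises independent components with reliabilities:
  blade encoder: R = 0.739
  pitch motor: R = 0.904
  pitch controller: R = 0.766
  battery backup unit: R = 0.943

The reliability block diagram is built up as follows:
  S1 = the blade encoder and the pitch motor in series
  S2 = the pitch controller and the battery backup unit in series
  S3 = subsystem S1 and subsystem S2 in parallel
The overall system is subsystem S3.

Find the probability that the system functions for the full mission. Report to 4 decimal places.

0.9078

Series (blade encoder and pitch motor): 0.739000 × 0.904000 = 0.668056
Series (pitch controller and battery backup unit): 0.766000 × 0.943000 = 0.722338
Parallel ([0.668056] and [0.722338]): 1 − (1 − 0.668056)(1 − 0.722338) = 0.9078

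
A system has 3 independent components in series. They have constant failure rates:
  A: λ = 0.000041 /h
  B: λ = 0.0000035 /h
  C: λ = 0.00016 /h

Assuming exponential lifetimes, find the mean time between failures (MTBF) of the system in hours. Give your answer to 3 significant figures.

Series of exponential components: λ_sys = Σ λ_i
λ_sys = 0.000041 + 0.0000035 + 0.00016 = 2.0450e-04 /h
MTBF = 1 / λ_sys = 4890 h

4890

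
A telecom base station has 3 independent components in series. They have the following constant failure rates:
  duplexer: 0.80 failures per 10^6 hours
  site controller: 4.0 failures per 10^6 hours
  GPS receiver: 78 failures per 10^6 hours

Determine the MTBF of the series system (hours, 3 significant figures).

Series of exponential components: λ_sys = Σ λ_i
λ_sys = 0.00000080 + 0.0000040 + 0.000078 = 8.2800e-05 /h
MTBF = 1 / λ_sys = 12100 h

12100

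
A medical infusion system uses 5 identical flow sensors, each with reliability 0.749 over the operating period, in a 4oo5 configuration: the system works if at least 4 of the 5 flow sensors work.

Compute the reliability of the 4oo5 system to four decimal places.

0.6307

R = Σ_{i=4}^{5} C(5,i) p^i (1−p)^{5−i} with p = 0.749
C(5,4)·0.749^4·0.251^1 = 0.394976
C(5,5)·0.749^5·0.251^0 = 0.235727
Sum = 0.6307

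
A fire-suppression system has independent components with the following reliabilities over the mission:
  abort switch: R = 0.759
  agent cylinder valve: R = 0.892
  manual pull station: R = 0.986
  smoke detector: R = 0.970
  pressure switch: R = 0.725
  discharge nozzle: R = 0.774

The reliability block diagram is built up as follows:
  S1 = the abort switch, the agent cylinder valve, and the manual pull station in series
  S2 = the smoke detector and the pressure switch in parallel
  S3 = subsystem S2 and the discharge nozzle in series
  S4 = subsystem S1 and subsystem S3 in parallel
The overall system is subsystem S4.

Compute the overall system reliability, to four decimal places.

Series (abort switch, agent cylinder valve, and manual pull station): 0.759000 × 0.892000 × 0.986000 = 0.667550
Parallel (smoke detector and pressure switch): 1 − (1 − 0.970000)(1 − 0.725000) = 0.991750
Series ([0.991750] and discharge nozzle): 0.991750 × 0.774000 = 0.767615
Parallel ([0.667550] and [0.767615]): 1 − (1 − 0.667550)(1 − 0.767615) = 0.9227

0.9227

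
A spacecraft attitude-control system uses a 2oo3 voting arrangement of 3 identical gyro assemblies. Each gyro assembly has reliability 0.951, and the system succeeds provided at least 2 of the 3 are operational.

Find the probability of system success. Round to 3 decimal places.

0.993

R = Σ_{i=2}^{3} C(3,i) p^i (1−p)^{3−i} with p = 0.951
C(3,2)·0.951^2·0.049^1 = 0.13295
C(3,3)·0.951^3·0.049^0 = 0.86009
Sum = 0.993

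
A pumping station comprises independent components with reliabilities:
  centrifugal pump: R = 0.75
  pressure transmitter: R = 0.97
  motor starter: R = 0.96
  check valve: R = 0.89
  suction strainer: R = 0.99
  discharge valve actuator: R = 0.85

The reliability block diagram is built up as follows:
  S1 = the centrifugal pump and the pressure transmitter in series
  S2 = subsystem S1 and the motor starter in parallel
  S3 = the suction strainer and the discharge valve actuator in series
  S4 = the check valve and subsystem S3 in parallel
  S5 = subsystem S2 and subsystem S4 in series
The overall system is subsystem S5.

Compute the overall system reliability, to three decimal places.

Series (centrifugal pump and pressure transmitter): 0.75000 × 0.97000 = 0.72750
Parallel ([0.72750] and motor starter): 1 − (1 − 0.72750)(1 − 0.96000) = 0.98910
Series (suction strainer and discharge valve actuator): 0.99000 × 0.85000 = 0.84150
Parallel (check valve and [0.84150]): 1 − (1 − 0.89000)(1 − 0.84150) = 0.98257
Series ([0.98910] and [0.98257]): 0.98910 × 0.98257 = 0.972

0.972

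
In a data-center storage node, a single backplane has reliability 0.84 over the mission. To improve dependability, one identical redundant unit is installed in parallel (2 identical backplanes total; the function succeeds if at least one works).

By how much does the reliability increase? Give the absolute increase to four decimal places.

R_before = 0.84
R_after = 1 − (1 − 0.84)^2 = 0.9744
ΔR = 0.9744 − 0.84 = 0.1344

0.1344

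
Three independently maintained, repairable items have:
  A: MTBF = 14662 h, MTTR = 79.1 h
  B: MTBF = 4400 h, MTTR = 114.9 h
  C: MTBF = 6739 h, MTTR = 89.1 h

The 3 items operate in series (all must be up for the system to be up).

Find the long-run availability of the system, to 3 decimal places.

0.957

A(A) = MTBF/(MTBF+MTTR) = 14662/(14662+79.1) = 0.994634
A(B) = MTBF/(MTBF+MTTR) = 4400/(4400+114.9) = 0.974551
A(C) = MTBF/(MTBF+MTTR) = 6739/(6739+89.1) = 0.986951
Series availability: 0.994634 × 0.974551 × 0.986951 = 0.957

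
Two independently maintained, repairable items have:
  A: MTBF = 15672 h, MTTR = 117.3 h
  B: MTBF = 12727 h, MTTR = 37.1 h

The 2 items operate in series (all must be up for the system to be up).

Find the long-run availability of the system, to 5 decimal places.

0.98969

A(A) = MTBF/(MTBF+MTTR) = 15672/(15672+117.3) = 0.992571
A(B) = MTBF/(MTBF+MTTR) = 12727/(12727+37.1) = 0.997093
Series availability: 0.992571 × 0.997093 = 0.98969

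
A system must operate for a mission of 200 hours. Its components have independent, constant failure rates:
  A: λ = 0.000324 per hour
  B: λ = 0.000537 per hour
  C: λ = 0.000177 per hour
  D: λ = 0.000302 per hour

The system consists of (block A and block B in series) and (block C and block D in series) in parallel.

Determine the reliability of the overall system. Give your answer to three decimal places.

0.986

R(A) = exp(−0.000324 × 200) = 0.93725
R(B) = exp(−0.000537 × 200) = 0.89817
R(C) = exp(−0.000177 × 200) = 0.96522
R(D) = exp(−0.000302 × 200) = 0.94139
Series (A and B): 0.93725 × 0.89817 = 0.84181
Series (C and D): 0.96522 × 0.94139 = 0.90865
Parallel ([0.84181] and [0.90865]): 1 − (1 − 0.84181)(1 − 0.90865) = 0.986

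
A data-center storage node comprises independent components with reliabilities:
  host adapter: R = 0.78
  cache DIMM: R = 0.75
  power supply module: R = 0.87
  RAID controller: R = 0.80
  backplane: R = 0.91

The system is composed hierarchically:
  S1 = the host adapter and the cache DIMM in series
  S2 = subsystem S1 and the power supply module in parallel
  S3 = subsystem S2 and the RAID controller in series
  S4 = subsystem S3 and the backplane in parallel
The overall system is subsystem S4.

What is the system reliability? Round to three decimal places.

0.978

Series (host adapter and cache DIMM): 0.78000 × 0.75000 = 0.58500
Parallel ([0.58500] and power supply module): 1 − (1 − 0.58500)(1 − 0.87000) = 0.94605
Series ([0.94605] and RAID controller): 0.94605 × 0.80000 = 0.75684
Parallel ([0.75684] and backplane): 1 − (1 − 0.75684)(1 − 0.91000) = 0.978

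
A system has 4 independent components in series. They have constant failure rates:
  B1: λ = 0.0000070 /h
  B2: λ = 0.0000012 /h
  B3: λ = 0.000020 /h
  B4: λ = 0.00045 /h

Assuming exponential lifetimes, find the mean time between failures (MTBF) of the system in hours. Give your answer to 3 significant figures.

2090

Series of exponential components: λ_sys = Σ λ_i
λ_sys = 0.0000070 + 0.0000012 + 0.000020 + 0.00045 = 4.7820e-04 /h
MTBF = 1 / λ_sys = 2090 h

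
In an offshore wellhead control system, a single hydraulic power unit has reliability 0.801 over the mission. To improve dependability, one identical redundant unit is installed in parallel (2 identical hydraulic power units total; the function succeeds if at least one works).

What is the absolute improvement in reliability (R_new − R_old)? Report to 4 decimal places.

0.1594

R_before = 0.801
R_after = 1 − (1 − 0.801)^2 = 0.9604
ΔR = 0.9604 − 0.801 = 0.1594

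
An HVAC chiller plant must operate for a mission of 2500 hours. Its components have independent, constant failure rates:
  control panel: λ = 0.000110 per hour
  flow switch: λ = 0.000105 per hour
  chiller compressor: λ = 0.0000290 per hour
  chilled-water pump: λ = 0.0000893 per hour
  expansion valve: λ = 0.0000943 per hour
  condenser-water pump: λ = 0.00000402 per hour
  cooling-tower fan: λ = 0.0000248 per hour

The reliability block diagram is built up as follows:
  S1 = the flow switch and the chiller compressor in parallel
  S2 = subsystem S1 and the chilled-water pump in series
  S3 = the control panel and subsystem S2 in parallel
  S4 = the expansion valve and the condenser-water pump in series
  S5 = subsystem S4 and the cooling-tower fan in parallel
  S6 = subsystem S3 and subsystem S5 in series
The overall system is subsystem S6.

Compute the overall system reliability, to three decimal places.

R(control panel) = exp(−0.000110 × 2500) = 0.75957
R(flow switch) = exp(−0.000105 × 2500) = 0.76913
R(chiller compressor) = exp(−0.0000290 × 2500) = 0.93007
R(chilled-water pump) = exp(−0.0000893 × 2500) = 0.79991
R(expansion valve) = exp(−0.0000943 × 2500) = 0.78998
R(condenser-water pump) = exp(−0.00000402 × 2500) = 0.99000
R(cooling-tower fan) = exp(−0.0000248 × 2500) = 0.93988
Parallel (flow switch and chiller compressor): 1 − (1 − 0.76913)(1 − 0.93007) = 0.98386
Series ([0.98386] and chilled-water pump): 0.98386 × 0.79991 = 0.78700
Parallel (control panel and [0.78700]): 1 − (1 − 0.75957)(1 − 0.78700) = 0.94879
Series (expansion valve and condenser-water pump): 0.78998 × 0.99000 = 0.78208
Parallel ([0.78208] and cooling-tower fan): 1 − (1 − 0.78208)(1 − 0.93988) = 0.98690
Series ([0.94879] and [0.98690]): 0.94879 × 0.98690 = 0.936

0.936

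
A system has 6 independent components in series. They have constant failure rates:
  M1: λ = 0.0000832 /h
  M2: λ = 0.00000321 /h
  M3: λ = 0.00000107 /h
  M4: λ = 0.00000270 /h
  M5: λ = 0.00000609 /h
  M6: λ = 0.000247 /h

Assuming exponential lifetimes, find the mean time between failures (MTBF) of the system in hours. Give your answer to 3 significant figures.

2910

Series of exponential components: λ_sys = Σ λ_i
λ_sys = 0.0000832 + 0.00000321 + 0.00000107 + 0.00000270 + 0.00000609 + 0.000247 = 3.4327e-04 /h
MTBF = 1 / λ_sys = 2910 h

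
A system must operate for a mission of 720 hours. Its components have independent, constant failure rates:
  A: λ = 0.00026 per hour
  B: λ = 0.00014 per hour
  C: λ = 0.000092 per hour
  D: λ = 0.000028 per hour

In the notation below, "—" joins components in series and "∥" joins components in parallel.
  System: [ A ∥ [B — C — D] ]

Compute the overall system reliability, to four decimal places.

0.9709

R(A) = exp(−0.00026 × 720) = 0.829278
R(B) = exp(−0.00014 × 720) = 0.904114
R(C) = exp(−0.000092 × 720) = 0.935906
R(D) = exp(−0.000028 × 720) = 0.980042
Series (B, C, and D): 0.904114 × 0.935906 × 0.980042 = 0.829278
Parallel (A and [0.829278]): 1 − (1 − 0.829278)(1 − 0.829278) = 0.9709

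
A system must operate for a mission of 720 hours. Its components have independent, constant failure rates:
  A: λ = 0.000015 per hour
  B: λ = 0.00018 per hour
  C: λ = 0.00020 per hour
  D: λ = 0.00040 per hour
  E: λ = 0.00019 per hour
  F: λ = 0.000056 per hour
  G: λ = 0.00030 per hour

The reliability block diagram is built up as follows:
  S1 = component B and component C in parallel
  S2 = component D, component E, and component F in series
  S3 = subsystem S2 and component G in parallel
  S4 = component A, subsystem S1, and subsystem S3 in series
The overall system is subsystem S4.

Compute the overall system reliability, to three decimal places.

R(A) = exp(−0.000015 × 720) = 0.98926
R(B) = exp(−0.00018 × 720) = 0.87845
R(C) = exp(−0.00020 × 720) = 0.86589
R(D) = exp(−0.00040 × 720) = 0.74976
R(E) = exp(−0.00019 × 720) = 0.87214
R(F) = exp(−0.000056 × 720) = 0.96048
R(G) = exp(−0.00030 × 720) = 0.80574
Parallel (B and C): 1 − (1 − 0.87845)(1 − 0.86589) = 0.98370
Series (D, E, and F): 0.74976 × 0.87214 × 0.96048 = 0.62805
Parallel ([0.62805] and G): 1 − (1 − 0.62805)(1 − 0.80574) = 0.92774
Series (A, [0.98370], and [0.92774]): 0.98926 × 0.98370 × 0.92774 = 0.903

0.903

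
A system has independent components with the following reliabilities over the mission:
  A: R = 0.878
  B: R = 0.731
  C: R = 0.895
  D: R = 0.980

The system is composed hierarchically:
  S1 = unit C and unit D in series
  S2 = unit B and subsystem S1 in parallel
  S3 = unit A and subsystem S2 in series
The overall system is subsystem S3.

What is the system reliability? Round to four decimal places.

Series (C and D): 0.895000 × 0.980000 = 0.877100
Parallel (B and [0.877100]): 1 − (1 − 0.731000)(1 − 0.877100) = 0.966940
Series (A and [0.966940]): 0.878000 × 0.966940 = 0.8490

0.8490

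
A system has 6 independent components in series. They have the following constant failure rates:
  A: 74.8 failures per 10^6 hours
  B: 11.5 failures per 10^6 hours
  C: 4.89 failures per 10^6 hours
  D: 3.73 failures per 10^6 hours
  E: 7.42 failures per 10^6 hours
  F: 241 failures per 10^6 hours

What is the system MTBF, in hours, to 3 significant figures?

Series of exponential components: λ_sys = Σ λ_i
λ_sys = 0.0000748 + 0.0000115 + 0.00000489 + 0.00000373 + 0.00000742 + 0.000241 = 3.4334e-04 /h
MTBF = 1 / λ_sys = 2910 h

2910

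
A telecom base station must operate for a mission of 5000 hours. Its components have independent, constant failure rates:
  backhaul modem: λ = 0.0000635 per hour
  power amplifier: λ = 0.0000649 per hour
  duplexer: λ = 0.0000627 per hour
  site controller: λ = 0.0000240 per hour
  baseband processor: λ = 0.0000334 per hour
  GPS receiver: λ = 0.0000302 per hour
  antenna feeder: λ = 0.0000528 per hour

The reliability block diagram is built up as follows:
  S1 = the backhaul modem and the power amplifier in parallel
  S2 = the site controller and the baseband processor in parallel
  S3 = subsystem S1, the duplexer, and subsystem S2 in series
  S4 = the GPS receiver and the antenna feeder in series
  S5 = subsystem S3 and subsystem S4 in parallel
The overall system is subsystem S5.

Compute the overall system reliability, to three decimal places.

0.886

R(backhaul modem) = exp(−0.0000635 × 5000) = 0.72797
R(power amplifier) = exp(−0.0000649 × 5000) = 0.72289
R(duplexer) = exp(−0.0000627 × 5000) = 0.73088
R(site controller) = exp(−0.0000240 × 5000) = 0.88692
R(baseband processor) = exp(−0.0000334 × 5000) = 0.84620
R(GPS receiver) = exp(−0.0000302 × 5000) = 0.85985
R(antenna feeder) = exp(−0.0000528 × 5000) = 0.76797
Parallel (backhaul modem and power amplifier): 1 − (1 − 0.72797)(1 − 0.72289) = 0.92462
Parallel (site controller and baseband processor): 1 − (1 − 0.88692)(1 − 0.84620) = 0.98261
Series ([0.92462], duplexer, and [0.98261]): 0.92462 × 0.73088 × 0.98261 = 0.66403
Series (GPS receiver and antenna feeder): 0.85985 × 0.76797 = 0.66034
Parallel ([0.66403] and [0.66034]): 1 − (1 − 0.66403)(1 − 0.66034) = 0.886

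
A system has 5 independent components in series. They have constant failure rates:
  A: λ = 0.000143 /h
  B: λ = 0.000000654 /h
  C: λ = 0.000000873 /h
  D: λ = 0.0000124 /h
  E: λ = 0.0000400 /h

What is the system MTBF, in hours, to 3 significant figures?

Series of exponential components: λ_sys = Σ λ_i
λ_sys = 0.000143 + 0.000000654 + 0.000000873 + 0.0000124 + 0.0000400 = 1.9693e-04 /h
MTBF = 1 / λ_sys = 5080 h

5080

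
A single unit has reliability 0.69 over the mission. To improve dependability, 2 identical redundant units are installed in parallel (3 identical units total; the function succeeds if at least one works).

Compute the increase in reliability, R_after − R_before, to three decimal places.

R_before = 0.69
R_after = 1 − (1 − 0.69)^3 = 0.970
ΔR = 0.970 − 0.69 = 0.280

0.280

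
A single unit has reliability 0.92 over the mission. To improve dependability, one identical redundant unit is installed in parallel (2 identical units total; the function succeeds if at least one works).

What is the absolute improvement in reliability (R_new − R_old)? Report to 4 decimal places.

0.0736

R_before = 0.92
R_after = 1 − (1 − 0.92)^2 = 0.9936
ΔR = 0.9936 − 0.92 = 0.0736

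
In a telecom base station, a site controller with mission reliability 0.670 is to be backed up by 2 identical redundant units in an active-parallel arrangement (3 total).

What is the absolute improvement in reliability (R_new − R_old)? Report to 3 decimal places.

R_before = 0.670
R_after = 1 − (1 − 0.670)^3 = 0.964
ΔR = 0.964 − 0.670 = 0.294

0.294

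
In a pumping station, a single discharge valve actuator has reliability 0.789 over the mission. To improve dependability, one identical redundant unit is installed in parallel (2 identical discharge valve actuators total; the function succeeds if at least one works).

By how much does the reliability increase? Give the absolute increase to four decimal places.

0.1665

R_before = 0.789
R_after = 1 − (1 − 0.789)^2 = 0.9555
ΔR = 0.9555 − 0.789 = 0.1665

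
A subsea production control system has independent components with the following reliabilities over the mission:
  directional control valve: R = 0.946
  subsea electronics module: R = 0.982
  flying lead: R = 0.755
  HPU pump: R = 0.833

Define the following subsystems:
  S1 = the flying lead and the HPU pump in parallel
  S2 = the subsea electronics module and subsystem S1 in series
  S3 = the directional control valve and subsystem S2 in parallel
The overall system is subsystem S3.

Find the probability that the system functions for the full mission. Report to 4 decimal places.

0.9969

Parallel (flying lead and HPU pump): 1 − (1 − 0.755000)(1 − 0.833000) = 0.959085
Series (subsea electronics module and [0.959085]): 0.982000 × 0.959085 = 0.941821
Parallel (directional control valve and [0.941821]): 1 − (1 − 0.946000)(1 − 0.941821) = 0.9969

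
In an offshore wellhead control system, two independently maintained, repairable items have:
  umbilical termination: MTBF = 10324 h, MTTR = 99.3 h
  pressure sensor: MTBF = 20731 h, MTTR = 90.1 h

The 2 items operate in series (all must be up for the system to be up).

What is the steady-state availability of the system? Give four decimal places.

A(umbilical termination) = MTBF/(MTBF+MTTR) = 10324/(10324+99.3) = 0.990473
A(pressure sensor) = MTBF/(MTBF+MTTR) = 20731/(20731+90.1) = 0.995673
Series availability: 0.990473 × 0.995673 = 0.9862

0.9862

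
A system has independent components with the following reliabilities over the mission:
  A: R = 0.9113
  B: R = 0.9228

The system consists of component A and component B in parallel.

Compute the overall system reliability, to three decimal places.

0.993

Parallel (A and B): 1 − (1 − 0.91130)(1 − 0.92280) = 0.993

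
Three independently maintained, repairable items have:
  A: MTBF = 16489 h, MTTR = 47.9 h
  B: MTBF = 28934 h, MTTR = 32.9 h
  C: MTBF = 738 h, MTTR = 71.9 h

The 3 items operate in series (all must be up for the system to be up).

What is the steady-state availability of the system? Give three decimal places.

0.908

A(A) = MTBF/(MTBF+MTTR) = 16489/(16489+47.9) = 0.997103
A(B) = MTBF/(MTBF+MTTR) = 28934/(28934+32.9) = 0.998864
A(C) = MTBF/(MTBF+MTTR) = 738/(738+71.9) = 0.911224
Series availability: 0.997103 × 0.998864 × 0.911224 = 0.908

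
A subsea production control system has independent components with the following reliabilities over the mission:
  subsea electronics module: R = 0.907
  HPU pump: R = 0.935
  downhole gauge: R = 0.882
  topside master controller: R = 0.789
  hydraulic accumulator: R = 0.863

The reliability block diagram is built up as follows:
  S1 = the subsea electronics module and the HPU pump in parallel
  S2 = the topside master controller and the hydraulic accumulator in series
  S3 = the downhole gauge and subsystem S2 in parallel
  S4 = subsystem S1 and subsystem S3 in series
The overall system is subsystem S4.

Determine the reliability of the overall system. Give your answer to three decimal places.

Parallel (subsea electronics module and HPU pump): 1 − (1 − 0.90700)(1 − 0.93500) = 0.99396
Series (topside master controller and hydraulic accumulator): 0.78900 × 0.86300 = 0.68091
Parallel (downhole gauge and [0.68091]): 1 − (1 − 0.88200)(1 − 0.68091) = 0.96235
Series ([0.99396] and [0.96235]): 0.99396 × 0.96235 = 0.957

0.957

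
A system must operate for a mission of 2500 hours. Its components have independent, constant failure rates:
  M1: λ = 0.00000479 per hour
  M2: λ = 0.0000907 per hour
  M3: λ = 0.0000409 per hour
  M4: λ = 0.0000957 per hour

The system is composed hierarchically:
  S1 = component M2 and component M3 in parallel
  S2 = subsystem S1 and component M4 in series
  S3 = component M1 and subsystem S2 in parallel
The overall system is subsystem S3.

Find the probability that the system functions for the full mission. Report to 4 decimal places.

R(M1) = exp(−0.00000479 × 2500) = 0.988096
R(M2) = exp(−0.0000907 × 2500) = 0.797120
R(M3) = exp(−0.0000409 × 2500) = 0.902804
R(M4) = exp(−0.0000957 × 2500) = 0.787218
Parallel (M2 and M3): 1 − (1 − 0.797120)(1 − 0.902804) = 0.980281
Series ([0.980281] and M4): 0.980281 × 0.787218 = 0.771695
Parallel (M1 and [0.771695]): 1 − (1 − 0.988096)(1 − 0.771695) = 0.9973

0.9973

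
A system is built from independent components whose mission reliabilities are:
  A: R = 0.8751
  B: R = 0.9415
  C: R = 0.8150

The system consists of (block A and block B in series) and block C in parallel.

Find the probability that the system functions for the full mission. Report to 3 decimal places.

0.967

Series (A and B): 0.87510 × 0.94150 = 0.82391
Parallel ([0.82391] and C): 1 − (1 − 0.82391)(1 − 0.81500) = 0.967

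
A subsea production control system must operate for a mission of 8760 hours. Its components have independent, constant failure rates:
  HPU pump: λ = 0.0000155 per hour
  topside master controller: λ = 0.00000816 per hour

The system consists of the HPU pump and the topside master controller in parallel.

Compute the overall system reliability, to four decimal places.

0.9912

R(HPU pump) = exp(−0.0000155 × 8760) = 0.873035
R(topside master controller) = exp(−0.00000816 × 8760) = 0.931013
Parallel (HPU pump and topside master controller): 1 − (1 − 0.873035)(1 − 0.931013) = 0.9912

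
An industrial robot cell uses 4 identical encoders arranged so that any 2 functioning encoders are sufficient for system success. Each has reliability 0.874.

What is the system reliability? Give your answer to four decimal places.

R = Σ_{i=2}^{4} C(4,i) p^i (1−p)^{4−i} with p = 0.874
C(4,2)·0.874^2·0.126^2 = 0.072764
C(4,3)·0.874^3·0.126^1 = 0.336484
C(4,4)·0.874^4·0.126^0 = 0.583507
Sum = 0.9928

0.9928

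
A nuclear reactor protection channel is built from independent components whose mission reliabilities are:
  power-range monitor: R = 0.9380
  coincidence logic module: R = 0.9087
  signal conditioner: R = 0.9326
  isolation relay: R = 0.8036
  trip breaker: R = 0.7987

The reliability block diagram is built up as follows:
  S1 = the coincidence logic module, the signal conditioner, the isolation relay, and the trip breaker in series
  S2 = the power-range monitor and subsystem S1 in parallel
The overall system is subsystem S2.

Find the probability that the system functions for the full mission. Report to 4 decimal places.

Series (coincidence logic module, signal conditioner, isolation relay, and trip breaker): 0.908700 × 0.932600 × 0.803600 × 0.798700 = 0.543926
Parallel (power-range monitor and [0.543926]): 1 − (1 − 0.938000)(1 − 0.543926) = 0.9717

0.9717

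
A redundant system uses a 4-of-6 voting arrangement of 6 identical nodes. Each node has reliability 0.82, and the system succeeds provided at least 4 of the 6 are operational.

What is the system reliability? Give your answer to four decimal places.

0.9241

R = Σ_{i=4}^{6} C(6,i) p^i (1−p)^{6−i} with p = 0.82
C(6,4)·0.82^4·0.18^2 = 0.219731
C(6,5)·0.82^5·0.18^1 = 0.400399
C(6,6)·0.82^6·0.18^0 = 0.304007
Sum = 0.9241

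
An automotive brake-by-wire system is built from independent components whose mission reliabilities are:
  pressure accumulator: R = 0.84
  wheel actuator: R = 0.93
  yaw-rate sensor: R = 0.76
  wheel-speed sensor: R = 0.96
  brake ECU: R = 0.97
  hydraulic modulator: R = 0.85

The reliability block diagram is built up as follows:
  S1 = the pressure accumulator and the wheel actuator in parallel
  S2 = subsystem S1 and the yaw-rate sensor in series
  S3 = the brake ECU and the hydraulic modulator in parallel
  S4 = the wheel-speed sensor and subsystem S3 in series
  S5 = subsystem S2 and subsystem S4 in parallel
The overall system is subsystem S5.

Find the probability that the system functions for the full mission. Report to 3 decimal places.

0.989

Parallel (pressure accumulator and wheel actuator): 1 − (1 − 0.84000)(1 − 0.93000) = 0.98880
Series ([0.98880] and yaw-rate sensor): 0.98880 × 0.76000 = 0.75149
Parallel (brake ECU and hydraulic modulator): 1 − (1 − 0.97000)(1 − 0.85000) = 0.99550
Series (wheel-speed sensor and [0.99550]): 0.96000 × 0.99550 = 0.95568
Parallel ([0.75149] and [0.95568]): 1 − (1 − 0.75149)(1 − 0.95568) = 0.989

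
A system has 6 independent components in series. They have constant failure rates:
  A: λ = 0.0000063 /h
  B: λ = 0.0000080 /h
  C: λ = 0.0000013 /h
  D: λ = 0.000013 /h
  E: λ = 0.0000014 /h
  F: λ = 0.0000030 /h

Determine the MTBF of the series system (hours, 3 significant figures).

30300

Series of exponential components: λ_sys = Σ λ_i
λ_sys = 0.0000063 + 0.0000080 + 0.0000013 + 0.000013 + 0.0000014 + 0.0000030 = 3.3000e-05 /h
MTBF = 1 / λ_sys = 30300 h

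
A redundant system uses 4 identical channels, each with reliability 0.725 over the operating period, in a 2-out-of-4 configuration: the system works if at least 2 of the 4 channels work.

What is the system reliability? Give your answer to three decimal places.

R = Σ_{i=2}^{4} C(4,i) p^i (1−p)^{4−i} with p = 0.725
C(4,2)·0.725^2·0.275^2 = 0.23850
C(4,3)·0.725^3·0.275^1 = 0.41919
C(4,4)·0.725^4·0.275^0 = 0.27628
Sum = 0.934

0.934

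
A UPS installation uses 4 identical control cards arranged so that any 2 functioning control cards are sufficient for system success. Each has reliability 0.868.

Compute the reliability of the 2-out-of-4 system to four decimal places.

R = Σ_{i=2}^{4} C(4,i) p^i (1−p)^{4−i} with p = 0.868
C(4,2)·0.868^2·0.132^2 = 0.078766
C(4,3)·0.868^3·0.132^1 = 0.345297
C(4,4)·0.868^4·0.132^0 = 0.567648
Sum = 0.9917

0.9917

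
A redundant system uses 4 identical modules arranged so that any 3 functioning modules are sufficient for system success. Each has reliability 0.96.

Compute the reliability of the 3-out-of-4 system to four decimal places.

0.9909

R = Σ_{i=3}^{4} C(4,i) p^i (1−p)^{4−i} with p = 0.96
C(4,3)·0.96^3·0.04^1 = 0.141558
C(4,4)·0.96^4·0.04^0 = 0.849347
Sum = 0.9909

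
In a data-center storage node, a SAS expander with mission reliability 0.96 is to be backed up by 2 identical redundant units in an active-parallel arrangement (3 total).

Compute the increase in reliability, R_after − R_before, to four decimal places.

R_before = 0.96
R_after = 1 − (1 − 0.96)^3 = 0.9999
ΔR = 0.9999 − 0.96 = 0.0399

0.0399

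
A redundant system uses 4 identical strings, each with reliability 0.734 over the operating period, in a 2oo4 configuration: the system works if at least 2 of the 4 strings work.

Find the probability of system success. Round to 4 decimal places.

R = Σ_{i=2}^{4} C(4,i) p^i (1−p)^{4−i} with p = 0.734
C(4,2)·0.734^2·0.266^2 = 0.228721
C(4,3)·0.734^3·0.266^1 = 0.420756
C(4,4)·0.734^4·0.266^0 = 0.290258
Sum = 0.9397

0.9397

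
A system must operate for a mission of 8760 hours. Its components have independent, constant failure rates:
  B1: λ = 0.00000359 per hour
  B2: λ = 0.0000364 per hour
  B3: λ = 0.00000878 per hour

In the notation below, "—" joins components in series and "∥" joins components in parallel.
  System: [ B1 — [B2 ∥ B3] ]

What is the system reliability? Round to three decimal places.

0.949

R(B1) = exp(−0.00000359 × 8760) = 0.96904
R(B2) = exp(−0.0000364 × 8760) = 0.72697
R(B3) = exp(−0.00000878 × 8760) = 0.92597
Parallel (B2 and B3): 1 − (1 − 0.72697)(1 − 0.92597) = 0.97979
Series (B1 and [0.97979]): 0.96904 × 0.97979 = 0.949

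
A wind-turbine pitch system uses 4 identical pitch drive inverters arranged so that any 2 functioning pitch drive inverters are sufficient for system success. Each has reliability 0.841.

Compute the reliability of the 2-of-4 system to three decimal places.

R = Σ_{i=2}^{4} C(4,i) p^i (1−p)^{4−i} with p = 0.841
C(4,2)·0.841^2·0.159^2 = 0.10728
C(4,3)·0.841^3·0.159^1 = 0.37831
C(4,4)·0.841^4·0.159^0 = 0.50025
Sum = 0.986

0.986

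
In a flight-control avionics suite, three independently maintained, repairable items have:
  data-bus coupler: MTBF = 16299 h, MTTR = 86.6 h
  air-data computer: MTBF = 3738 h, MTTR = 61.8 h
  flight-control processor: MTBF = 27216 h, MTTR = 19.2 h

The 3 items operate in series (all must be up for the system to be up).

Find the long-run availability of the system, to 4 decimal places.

0.9778

A(data-bus coupler) = MTBF/(MTBF+MTTR) = 16299/(16299+86.6) = 0.994715
A(air-data computer) = MTBF/(MTBF+MTTR) = 3738/(3738+61.8) = 0.983736
A(flight-control processor) = MTBF/(MTBF+MTTR) = 27216/(27216+19.2) = 0.999295
Series availability: 0.994715 × 0.983736 × 0.999295 = 0.9778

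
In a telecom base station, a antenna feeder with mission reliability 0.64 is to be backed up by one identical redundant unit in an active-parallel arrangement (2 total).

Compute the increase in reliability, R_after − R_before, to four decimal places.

R_before = 0.64
R_after = 1 − (1 − 0.64)^2 = 0.8704
ΔR = 0.8704 − 0.64 = 0.2304

0.2304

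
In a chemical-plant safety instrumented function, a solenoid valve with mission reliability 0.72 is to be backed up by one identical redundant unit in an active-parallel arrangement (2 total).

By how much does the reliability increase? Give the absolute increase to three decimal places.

0.202

R_before = 0.72
R_after = 1 − (1 − 0.72)^2 = 0.922
ΔR = 0.922 − 0.72 = 0.202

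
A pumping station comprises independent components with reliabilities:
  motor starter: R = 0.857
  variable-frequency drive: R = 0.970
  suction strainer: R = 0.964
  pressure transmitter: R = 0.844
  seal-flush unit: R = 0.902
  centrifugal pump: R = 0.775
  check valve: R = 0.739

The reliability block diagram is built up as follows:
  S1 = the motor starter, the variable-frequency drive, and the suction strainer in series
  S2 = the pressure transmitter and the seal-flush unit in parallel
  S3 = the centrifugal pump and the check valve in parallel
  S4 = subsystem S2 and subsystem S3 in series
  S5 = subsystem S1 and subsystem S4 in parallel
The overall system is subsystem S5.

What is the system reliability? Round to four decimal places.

Series (motor starter, variable-frequency drive, and suction strainer): 0.857000 × 0.970000 × 0.964000 = 0.801364
Parallel (pressure transmitter and seal-flush unit): 1 − (1 − 0.844000)(1 − 0.902000) = 0.984712
Parallel (centrifugal pump and check valve): 1 − (1 − 0.775000)(1 − 0.739000) = 0.941275
Series ([0.984712] and [0.941275]): 0.984712 × 0.941275 = 0.926885
Parallel ([0.801364] and [0.926885]): 1 − (1 − 0.801364)(1 − 0.926885) = 0.9855

0.9855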